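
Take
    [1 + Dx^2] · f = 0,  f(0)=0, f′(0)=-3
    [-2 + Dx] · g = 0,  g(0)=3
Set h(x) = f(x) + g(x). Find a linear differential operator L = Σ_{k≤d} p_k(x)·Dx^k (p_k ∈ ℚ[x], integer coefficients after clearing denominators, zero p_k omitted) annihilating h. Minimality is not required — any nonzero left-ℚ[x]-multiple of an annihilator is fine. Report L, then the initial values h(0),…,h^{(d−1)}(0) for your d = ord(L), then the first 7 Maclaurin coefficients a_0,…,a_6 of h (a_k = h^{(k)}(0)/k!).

L = -2 + Dx - 2·Dx^2 + Dx^3  (order 3).
h: a_k = 3, 3, 6, 9/2, 2, 31/40, 4/15, …
ICs: h(0) = 3, h′(0) = 3, h′′(0) = 12.

f: a_k = 0, -3, 0, 1/2, 0, -1/40, 0, …
g: a_k = 3, 6, 6, 4, 2, 4/5, 4/15, …
Sum ⇒ L₀ = lclm(L_f,L_g) in ℚ(x)⟨Dx⟩.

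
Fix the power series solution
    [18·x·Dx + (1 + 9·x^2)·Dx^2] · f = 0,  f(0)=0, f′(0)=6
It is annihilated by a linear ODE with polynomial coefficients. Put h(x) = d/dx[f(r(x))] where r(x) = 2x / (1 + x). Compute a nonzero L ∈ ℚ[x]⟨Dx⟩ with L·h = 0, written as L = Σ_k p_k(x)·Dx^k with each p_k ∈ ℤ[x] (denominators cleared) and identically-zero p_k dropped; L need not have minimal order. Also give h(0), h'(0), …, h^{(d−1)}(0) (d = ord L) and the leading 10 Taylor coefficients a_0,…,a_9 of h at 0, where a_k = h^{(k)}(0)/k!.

L = (2 + 74·x) + (1 + 2·x + 37·x^2)·Dx  (order 1).
h: a_k = 12, -24, -396, 1680, 11292, -84744, -248316, 3632160, 1923372, -138236664, …
ICs: h(0) = 12.

f: a_k = 0, 6, 0, -18, 0, 486/5, 0, -4374/7, 0, 4374, …
Substitute x→r, Dx→(1/r')Dx; clear ⇒ L₀.
h=h₀': d/dx-closure on L₀ ⇒ L.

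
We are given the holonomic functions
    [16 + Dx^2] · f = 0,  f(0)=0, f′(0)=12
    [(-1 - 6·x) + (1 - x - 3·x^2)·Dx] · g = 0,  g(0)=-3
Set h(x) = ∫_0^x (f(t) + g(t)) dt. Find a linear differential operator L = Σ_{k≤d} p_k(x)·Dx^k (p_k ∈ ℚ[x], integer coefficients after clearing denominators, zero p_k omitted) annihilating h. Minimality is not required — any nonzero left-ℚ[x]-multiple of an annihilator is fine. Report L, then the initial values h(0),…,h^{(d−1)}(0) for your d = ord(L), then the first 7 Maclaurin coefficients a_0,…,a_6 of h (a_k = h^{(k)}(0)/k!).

L = (-464 - 2816·x - 416·x^2 - 2112·x^3 - 5760·x^4 - 6912·x^5)·Dx + (192 - 304·x - 672·x^2 + 1312·x^3 + 1008·x^4 - 3456·x^5 - 3456·x^6)·Dx^2 + (-29 - 176·x - 26·x^2 - 132·x^3 - 360·x^4 - 432·x^5)·Dx^3 + (12 - 19·x - 42·x^2 + 82·x^3 + 63·x^4 - 216·x^5 - 216·x^6)·Dx^4  (order 4).
h: a_k = 0, -3, 9/2, -4, -53/4, -57/5, -236/15, …
ICs: h(0) = 0, h′(0) = -3, h′′(0) = 9, h′′′(0) = -24.

f: a_k = 0, 12, 0, -32, 0, 128/5, 0, …
g: a_k = -3, -3, -12, -21, -57, -120, -291, …
h₀=f+g: left-lcm gives L₀, ord ≤ 3.
h=∫₀ˣh₀: take L = L₀·Dx.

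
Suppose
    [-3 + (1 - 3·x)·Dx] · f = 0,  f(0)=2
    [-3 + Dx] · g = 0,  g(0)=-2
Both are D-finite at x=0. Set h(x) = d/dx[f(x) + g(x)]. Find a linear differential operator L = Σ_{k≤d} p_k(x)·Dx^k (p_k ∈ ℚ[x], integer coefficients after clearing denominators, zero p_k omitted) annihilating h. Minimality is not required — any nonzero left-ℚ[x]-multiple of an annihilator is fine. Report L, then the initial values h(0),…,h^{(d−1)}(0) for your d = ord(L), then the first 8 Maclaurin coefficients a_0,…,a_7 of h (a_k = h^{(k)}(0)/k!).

L = (36 + 54·x) + (-15 - 18·x + 27·x^2)·Dx + (1 - 9·x^2)·Dx^2  (order 2).
h: a_k = 0, 18, 135, 621, 9639/4, 174717/20, 1224477/40, 29392551/280, …
ICs: h(0) = 0, h′(0) = 18.

f: a_k = 2, 6, 18, 54, 162, 486, 1458, 4374, …
g: a_k = -2, -6, -9, -9, -27/4, -81/20, -81/40, -243/280, …
h₀=f+g: left-lcm gives L₀, ord ≤ 2.
Derive L from L₀ (diff closure).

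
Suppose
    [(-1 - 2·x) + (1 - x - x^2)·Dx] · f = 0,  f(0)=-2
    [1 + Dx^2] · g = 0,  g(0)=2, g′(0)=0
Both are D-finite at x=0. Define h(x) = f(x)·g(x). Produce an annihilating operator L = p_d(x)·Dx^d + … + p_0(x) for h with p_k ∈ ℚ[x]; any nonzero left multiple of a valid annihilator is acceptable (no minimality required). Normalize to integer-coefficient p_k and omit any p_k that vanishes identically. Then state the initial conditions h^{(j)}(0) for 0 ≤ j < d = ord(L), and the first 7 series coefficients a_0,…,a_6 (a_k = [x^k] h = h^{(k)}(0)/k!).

L = (1 + x + x^2) + (2 + 4·x)·Dx + (-1 + x + x^2)·Dx^2  (order 2).
h: a_k = -4, -4, -6, -10, -97/6, -157/6, -7619/180, …
ICs: h(0) = -4, h′(0) = -4.

f: a_k = -2, -2, -4, -6, -10, -16, -26, …
g: a_k = 2, 0, -1, 0, 1/12, 0, -1/360, …
h₀=f·g: eliminate ⇒ L₀, order ≤ 1·2.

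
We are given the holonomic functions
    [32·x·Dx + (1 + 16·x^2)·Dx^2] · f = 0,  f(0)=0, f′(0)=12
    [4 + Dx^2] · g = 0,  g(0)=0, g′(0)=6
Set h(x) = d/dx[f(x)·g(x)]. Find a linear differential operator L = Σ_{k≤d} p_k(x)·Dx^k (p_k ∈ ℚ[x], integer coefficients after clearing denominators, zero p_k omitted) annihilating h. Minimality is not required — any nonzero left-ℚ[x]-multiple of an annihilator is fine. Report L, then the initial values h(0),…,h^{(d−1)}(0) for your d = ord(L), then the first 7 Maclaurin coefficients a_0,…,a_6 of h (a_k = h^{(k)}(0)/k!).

f: a_k = 0, 12, 0, -64, 0, 3072/5, 0, …
g: a_k = 0, 6, 0, -4, 0, 4/5, 0, …
L₀ := L_f ⊗_s L_g (sym. prod.), ord ≤ 4.
Differentiate: ansatz ord ≤ ord L₀ ⇒ L.
L = (62288 + 2213376·x^2 + 73428992·x^4 + 58982400·x^6 + 3145728·x^8 - 167772160·x^10 + 268435456·x^12) + (35072·x + 2871296·x^3 + 39976960·x^5 + 52428800·x^7 + 83886080·x^9 + 268435456·x^11)·Dx + (15912 + 579328·x^2 + 18954240·x^4 + 19529728·x^6 + 9961472·x^8 - 16777216·x^10 + 134217728·x^12)·Dx^2 + (8768·x + 717824·x^3 + 9994240·x^5 + 13107200·x^7 + 20971520·x^9 + 67108864·x^11)·Dx^3 + (85 + 6496·x^2 + 149248·x^4 + 1196032·x^6 + 2293760·x^8 + 6291456·x^10 + 16777216·x^12)·Dx^4  (order 4).
h: a_k = 0, 144, 0, -1728, 0, 23712, 0, …
ICs: h(0) = 0, h′(0) = 144, h′′(0) = 0, h′′′(0) = -10368.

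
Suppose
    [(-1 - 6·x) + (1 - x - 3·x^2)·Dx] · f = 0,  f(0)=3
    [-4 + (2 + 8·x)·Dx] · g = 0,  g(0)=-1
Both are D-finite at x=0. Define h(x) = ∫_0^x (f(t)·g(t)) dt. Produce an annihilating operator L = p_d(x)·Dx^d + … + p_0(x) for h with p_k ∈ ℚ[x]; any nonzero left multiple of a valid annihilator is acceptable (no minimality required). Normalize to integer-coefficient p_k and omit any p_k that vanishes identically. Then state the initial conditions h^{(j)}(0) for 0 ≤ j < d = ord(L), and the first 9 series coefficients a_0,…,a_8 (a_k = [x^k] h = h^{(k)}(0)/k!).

L = (3 + 8·x + 18·x^2)·Dx + (-1 - 3·x + 7·x^2 + 12·x^3)·Dx^2  (order 2).
h: a_k = 0, -3, -9/2, -4, -51/4, -57/5, -49, -213/7, -1887/8, …
ICs: h(0) = 0, h′(0) = -3.

f: a_k = 3, 3, 12, 21, 57, 120, 291, 651, 1524, …
g: a_k = -1, -2, 2, -4, 10, -28, 84, -264, 858, …
Product ⇒ symmetric product L₀, ord ≤ 1.
h=∫h₀ ⇒ L = L₀·Dx.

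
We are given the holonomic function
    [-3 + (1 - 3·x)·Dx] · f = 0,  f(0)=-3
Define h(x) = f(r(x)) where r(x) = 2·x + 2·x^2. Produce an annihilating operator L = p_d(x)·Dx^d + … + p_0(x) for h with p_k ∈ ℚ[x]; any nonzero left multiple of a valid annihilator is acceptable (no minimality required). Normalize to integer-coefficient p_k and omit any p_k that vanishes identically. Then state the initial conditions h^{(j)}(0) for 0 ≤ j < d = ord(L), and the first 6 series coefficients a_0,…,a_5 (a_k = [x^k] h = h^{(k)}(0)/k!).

f: a_k = -3, -9, -27, -81, -243, -729, …
h₀=f(r): pull back L_f along r ⇒ L₀.
L = (6 + 12·x) + (-1 + 6·x + 6·x^2)·Dx  (order 1).
h: a_k = -3, -18, -126, -864, -5940, -40824, …
ICs: h(0) = -3.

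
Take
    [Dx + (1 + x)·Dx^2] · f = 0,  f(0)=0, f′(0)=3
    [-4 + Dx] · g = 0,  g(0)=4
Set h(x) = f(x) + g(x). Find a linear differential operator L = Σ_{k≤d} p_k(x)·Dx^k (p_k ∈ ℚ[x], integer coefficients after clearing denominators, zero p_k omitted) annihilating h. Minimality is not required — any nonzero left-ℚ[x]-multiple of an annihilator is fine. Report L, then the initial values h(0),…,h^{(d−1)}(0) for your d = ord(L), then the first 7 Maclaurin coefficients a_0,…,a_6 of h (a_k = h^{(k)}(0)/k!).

L = (-24 - 16·x)·Dx + (-14 - 32·x - 16·x^2)·Dx^2 + (5 + 9·x + 4·x^2)·Dx^3  (order 3).
h: a_k = 4, 19, 61/2, 131/3, 503/12, 521/15, 2003/90, …
ICs: h(0) = 4, h′(0) = 19, h′′(0) = 61.

f: a_k = 0, 3, -3/2, 1, -3/4, 3/5, -1/2, …
g: a_k = 4, 16, 32, 128/3, 128/3, 512/15, 1024/45, …
L₀ := lclm(L_f,L_g); ord L₀ ≤ 2+1.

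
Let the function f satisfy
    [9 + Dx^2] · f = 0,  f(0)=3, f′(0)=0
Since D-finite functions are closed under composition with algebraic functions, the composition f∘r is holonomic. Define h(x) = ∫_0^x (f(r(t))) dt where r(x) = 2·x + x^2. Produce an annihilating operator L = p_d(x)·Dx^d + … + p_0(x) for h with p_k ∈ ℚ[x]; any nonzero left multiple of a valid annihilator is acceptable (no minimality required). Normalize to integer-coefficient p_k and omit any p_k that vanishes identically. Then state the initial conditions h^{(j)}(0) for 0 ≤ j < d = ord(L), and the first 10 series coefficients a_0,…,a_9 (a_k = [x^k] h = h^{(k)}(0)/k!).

L = (36 + 108·x + 108·x^2 + 36·x^3)·Dx - Dx^2 + (1 + x)·Dx^3  (order 3).
h: a_k = 0, 3, 0, -18, -27/2, 297/10, 54, 243/35, -2511/40, -18477/280, …
ICs: h(0) = 0, h′(0) = 3, h′′(0) = 0.

f: a_k = 3, 0, -27/2, 0, 81/8, 0, -243/80, 0, 2187/4480, 0, …
h₀=f(r): pull back L_f along r ⇒ L₀.
Integrate: L := L₀·Dx.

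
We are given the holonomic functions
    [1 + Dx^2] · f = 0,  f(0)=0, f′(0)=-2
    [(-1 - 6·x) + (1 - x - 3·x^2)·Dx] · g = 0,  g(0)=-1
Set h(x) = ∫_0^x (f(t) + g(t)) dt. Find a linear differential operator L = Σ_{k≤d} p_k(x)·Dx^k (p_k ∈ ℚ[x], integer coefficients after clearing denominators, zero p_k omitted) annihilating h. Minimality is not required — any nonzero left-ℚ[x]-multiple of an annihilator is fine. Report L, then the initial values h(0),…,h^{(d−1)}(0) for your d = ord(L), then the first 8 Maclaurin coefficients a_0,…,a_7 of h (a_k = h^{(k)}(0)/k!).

f: a_k = 0, -2, 0, 1/3, 0, -1/60, 0, 1/2520, …
g: a_k = -1, -1, -4, -7, -19, -40, -97, -217, …
f+g: L₀ = lclm(L_f,L_g), ord ≤ 2+1.
h=∫₀ˣh₀: take L = L₀·Dx.
L = (-43 - 292·x - 307·x^2 - 624·x^3 - 45·x^4 - 54·x^5)·Dx + (9 + 7·x + 6·x^2 - 91·x^3 - 144·x^4 - 27·x^5 - 27·x^6)·Dx^2 + (-43 - 292·x - 307·x^2 - 624·x^3 - 45·x^4 - 54·x^5)·Dx^3 + (9 + 7·x + 6·x^2 - 91·x^3 - 144·x^4 - 27·x^5 - 27·x^6)·Dx^4  (order 4).
h: a_k = 0, -1, -3/2, -4/3, -5/3, -19/5, -2401/360, -97/7, …
ICs: h(0) = 0, h′(0) = -1, h′′(0) = -3, h′′′(0) = -8.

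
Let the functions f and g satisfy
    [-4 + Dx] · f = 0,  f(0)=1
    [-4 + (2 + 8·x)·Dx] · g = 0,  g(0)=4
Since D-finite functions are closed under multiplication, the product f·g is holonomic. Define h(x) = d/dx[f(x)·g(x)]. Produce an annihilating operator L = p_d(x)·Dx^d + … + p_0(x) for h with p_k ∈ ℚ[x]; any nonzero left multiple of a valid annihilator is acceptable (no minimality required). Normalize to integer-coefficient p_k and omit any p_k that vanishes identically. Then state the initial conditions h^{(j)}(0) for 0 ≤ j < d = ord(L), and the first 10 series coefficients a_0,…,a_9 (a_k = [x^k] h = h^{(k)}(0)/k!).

f: a_k = 1, 4, 8, 32/3, 32/3, 128/15, 256/45, 1024/315, 512/315, 2048/2835, …
g: a_k = 4, 8, -8, 16, -40, 112, -336, 1056, -3432, 11440, …
f·g: L₀ = L_f ⊗_s L_g, ord ≤ 1·1.
Derive L from L₀ (diff closure).
L = (14 + 96·x + 128·x^2) + (-3 - 20·x - 32·x^2)·Dx  (order 1).
h: a_k = 24, 112, 272, 352, 1712/3, -2848/15, 35936/15, -2531264/315, 1421648/45, -114702944/945, …
ICs: h(0) = 24.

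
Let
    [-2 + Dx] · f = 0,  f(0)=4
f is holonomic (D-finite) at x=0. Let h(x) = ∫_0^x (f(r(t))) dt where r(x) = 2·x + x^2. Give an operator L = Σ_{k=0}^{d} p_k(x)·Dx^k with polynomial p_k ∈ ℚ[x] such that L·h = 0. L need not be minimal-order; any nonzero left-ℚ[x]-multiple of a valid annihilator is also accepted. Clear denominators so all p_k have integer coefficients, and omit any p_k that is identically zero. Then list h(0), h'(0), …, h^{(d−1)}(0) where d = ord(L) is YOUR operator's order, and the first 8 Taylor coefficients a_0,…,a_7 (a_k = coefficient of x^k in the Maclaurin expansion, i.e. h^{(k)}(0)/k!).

f: a_k = 4, 8, 8, 16/3, 8/3, 16/15, 16/45, 32/315, …
f∘r: x↦r, Dx↦Dx/r' in L_f ⇒ L₀.
h=∫₀ˣh₀: take L = L₀·Dx.
L = (-4 - 4·x)·Dx + Dx^2  (order 2).
h: a_k = 0, 4, 8, 40/3, 56/3, 344/15, 1136/45, 7984/315, …
ICs: h(0) = 0, h′(0) = 4.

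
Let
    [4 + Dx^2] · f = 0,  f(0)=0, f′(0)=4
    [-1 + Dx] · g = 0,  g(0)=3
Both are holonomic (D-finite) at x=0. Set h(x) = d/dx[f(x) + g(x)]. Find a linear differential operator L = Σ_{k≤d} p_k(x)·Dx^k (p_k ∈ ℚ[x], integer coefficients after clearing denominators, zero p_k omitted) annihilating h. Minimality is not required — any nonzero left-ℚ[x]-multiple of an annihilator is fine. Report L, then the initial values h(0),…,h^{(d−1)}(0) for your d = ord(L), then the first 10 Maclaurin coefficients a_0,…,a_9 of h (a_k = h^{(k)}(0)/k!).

L = 4 - 4·Dx + Dx^2 - Dx^3  (order 3).
h: a_k = 7, 3, -13/2, 1/2, 67/24, 1/40, -253/720, 1/1680, 1027/40320, 1/120960, …
ICs: h(0) = 7, h′(0) = 3, h′′(0) = -13.

f: a_k = 0, 4, 0, -8/3, 0, 8/15, 0, -16/315, 0, 8/2835, …
g: a_k = 3, 3, 3/2, 1/2, 1/8, 1/40, 1/240, 1/1680, 1/13440, 1/120960, …
f+g: L₀ = lclm(L_f,L_g), ord ≤ 2+1.
h₀' ⇒ L via d/dx closure of L₀.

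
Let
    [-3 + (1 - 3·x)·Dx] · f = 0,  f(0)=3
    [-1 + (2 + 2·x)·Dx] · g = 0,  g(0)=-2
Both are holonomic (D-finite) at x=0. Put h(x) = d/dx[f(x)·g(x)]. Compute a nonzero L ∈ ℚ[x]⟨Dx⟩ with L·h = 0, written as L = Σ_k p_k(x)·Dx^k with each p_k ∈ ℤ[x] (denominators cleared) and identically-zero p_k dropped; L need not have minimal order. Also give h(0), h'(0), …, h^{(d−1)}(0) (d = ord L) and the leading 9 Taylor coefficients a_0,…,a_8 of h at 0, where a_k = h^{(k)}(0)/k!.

L = (83 + 126·x + 27·x^2) + (-14 + 22·x + 54·x^2 + 18·x^3)·Dx  (order 1).
h: a_k = -21, -249/2, -4491/8, -35913/16, -1077495/128, -7757775/256, -108609543/1024, -744749865/2048, -40216512015/32768, …
ICs: h(0) = -21.

f: a_k = 3, 9, 27, 81, 243, 729, 2187, 6561, 19683, …
g: a_k = -2, -1, 1/4, -1/8, 5/64, -7/128, 21/512, -33/1024, 429/16384, …
L₀ := L_f ⊗_s L_g (sym. prod.), ord ≤ 1.
h=h₀': d/dx-closure on L₀ ⇒ L.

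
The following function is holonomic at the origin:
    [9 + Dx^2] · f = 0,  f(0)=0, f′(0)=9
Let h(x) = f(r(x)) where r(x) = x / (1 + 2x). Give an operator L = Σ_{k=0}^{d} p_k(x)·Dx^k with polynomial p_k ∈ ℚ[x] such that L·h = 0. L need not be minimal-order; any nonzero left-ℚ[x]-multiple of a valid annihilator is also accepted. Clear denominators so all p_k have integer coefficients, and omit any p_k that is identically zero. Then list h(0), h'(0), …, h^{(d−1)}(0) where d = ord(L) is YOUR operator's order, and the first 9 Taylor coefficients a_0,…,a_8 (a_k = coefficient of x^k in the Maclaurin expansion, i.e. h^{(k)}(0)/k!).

L = 9 + (4 + 24·x + 48·x^2 + 32·x^3)·Dx + (1 + 8·x + 24·x^2 + 32·x^3 + 16·x^4)·Dx^2  (order 2).
h: a_k = 0, 9, -18, 45/2, 9, -6957/40, 2925/4, -1288449/560, 249489/40, …
ICs: h(0) = 0, h′(0) = 9.

f: a_k = 0, 9, 0, -27/2, 0, 243/40, 0, -729/560, 0, …
Change of var in L_f (x↦r) gives L₀.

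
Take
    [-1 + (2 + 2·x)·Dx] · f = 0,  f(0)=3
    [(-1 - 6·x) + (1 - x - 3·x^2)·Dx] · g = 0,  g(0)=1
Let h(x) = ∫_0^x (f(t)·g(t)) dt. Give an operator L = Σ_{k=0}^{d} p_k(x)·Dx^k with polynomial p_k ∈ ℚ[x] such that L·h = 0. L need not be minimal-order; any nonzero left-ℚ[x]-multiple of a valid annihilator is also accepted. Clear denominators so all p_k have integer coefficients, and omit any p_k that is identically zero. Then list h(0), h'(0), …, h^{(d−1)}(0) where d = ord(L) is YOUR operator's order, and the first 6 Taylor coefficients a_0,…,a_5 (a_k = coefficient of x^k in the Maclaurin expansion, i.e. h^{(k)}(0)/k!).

L = (3 + 13·x + 9·x^2)·Dx + (-2 + 8·x^2 + 6·x^3)·Dx^2  (order 2).
h: a_k = 0, 3, 9/4, 35/8, 429/64, 8457/640, …
ICs: h(0) = 0, h′(0) = 3.

f: a_k = 3, 3/2, -3/8, 3/16, -15/128, 21/256, …
g: a_k = 1, 1, 4, 7, 19, 40, …
Product ⇒ symmetric product L₀, ord ≤ 1.
Integrate: L := L₀·Dx.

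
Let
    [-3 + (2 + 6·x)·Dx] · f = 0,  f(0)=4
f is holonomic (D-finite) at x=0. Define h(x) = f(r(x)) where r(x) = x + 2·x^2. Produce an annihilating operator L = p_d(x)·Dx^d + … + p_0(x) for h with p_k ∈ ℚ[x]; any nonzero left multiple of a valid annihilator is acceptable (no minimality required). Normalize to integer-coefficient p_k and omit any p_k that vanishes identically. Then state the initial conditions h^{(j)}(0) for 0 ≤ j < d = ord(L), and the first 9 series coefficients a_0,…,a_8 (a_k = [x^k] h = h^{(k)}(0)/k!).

f: a_k = 4, 6, -9/2, 27/4, -405/32, 1701/64, -15309/256, 72171/512, -2814669/8192, …
L₀ from L_f via x↦r, Dx↦r'^{-1}Dx.
L = (-3 - 12·x) + (2 + 6·x + 12·x^2)·Dx  (order 1).
h: a_k = 4, 6, 15/2, -45/4, 315/32, 405/64, -11205/256, 41715/512, -282285/8192, …
ICs: h(0) = 4.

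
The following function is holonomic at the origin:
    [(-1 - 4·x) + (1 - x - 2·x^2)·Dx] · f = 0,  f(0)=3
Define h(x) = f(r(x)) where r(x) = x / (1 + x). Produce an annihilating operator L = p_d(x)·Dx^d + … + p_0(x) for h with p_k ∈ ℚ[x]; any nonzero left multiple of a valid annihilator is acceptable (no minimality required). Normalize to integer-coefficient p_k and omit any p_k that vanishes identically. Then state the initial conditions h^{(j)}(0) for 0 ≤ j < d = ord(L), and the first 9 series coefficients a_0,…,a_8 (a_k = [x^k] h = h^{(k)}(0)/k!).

f: a_k = 3, 3, 9, 15, 33, 63, 129, 255, 513, …
L₀ from L_f via x↦r, Dx↦r'^{-1}Dx.
L = (1 + 5·x) + (-1 - 2·x + x^2 + 2·x^3)·Dx  (order 1).
h: a_k = 3, 3, 6, 0, 12, -12, 36, -60, 132, …
ICs: h(0) = 3.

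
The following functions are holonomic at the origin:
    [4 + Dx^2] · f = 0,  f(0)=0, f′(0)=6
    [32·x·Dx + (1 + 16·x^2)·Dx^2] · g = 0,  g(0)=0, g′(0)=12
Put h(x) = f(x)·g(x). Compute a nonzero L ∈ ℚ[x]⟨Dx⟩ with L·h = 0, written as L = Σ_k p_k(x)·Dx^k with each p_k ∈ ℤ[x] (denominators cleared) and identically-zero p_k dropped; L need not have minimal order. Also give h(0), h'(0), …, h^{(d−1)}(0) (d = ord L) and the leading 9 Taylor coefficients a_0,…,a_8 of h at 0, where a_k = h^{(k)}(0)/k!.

L = (1360 + 60416·x^2 + 106496·x^4 + 262144·x^6 + 1048576·x^8) + (2304·x + 45056·x^3 + 196608·x^5 + 1048576·x^7)·Dx + (360 + 15872·x^2 + 36864·x^4 + 131072·x^6 + 524288·x^8)·Dx^2 + (576·x + 11264·x^3 + 49152·x^5 + 262144·x^7)·Dx^3 + (5 + 192·x^2 + 2560·x^4 + 16384·x^6 + 65536·x^8)·Dx^4  (order 4).
h: a_k = 0, 0, 72, 0, -432, 0, 3952, 0, -44640, …
ICs: h(0) = 0, h′(0) = 0, h′′(0) = 144, h′′′(0) = 0.

f: a_k = 0, 6, 0, -4, 0, 4/5, 0, -8/105, 0, …
g: a_k = 0, 12, 0, -64, 0, 3072/5, 0, -49152/7, 0, …
f·g: L₀ = L_f ⊗_s L_g, ord ≤ 2·2.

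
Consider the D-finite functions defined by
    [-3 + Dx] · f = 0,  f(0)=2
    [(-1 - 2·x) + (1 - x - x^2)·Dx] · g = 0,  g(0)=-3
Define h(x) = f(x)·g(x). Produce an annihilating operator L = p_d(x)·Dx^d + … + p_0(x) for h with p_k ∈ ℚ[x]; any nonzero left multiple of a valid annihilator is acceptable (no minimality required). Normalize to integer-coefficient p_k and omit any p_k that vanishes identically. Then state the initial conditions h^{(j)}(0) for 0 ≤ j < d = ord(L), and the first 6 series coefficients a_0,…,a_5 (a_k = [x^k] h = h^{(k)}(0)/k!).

L = (4 - x - 3·x^2) + (-1 + x + x^2)·Dx  (order 1).
h: a_k = -6, -24, -57, -108, -741/4, -1527/5, …
ICs: h(0) = -6.

f: a_k = 2, 6, 9, 9, 27/4, 81/20, …
g: a_k = -3, -3, -6, -9, -15, -24, …
Product ⇒ symmetric product L₀, ord ≤ 1.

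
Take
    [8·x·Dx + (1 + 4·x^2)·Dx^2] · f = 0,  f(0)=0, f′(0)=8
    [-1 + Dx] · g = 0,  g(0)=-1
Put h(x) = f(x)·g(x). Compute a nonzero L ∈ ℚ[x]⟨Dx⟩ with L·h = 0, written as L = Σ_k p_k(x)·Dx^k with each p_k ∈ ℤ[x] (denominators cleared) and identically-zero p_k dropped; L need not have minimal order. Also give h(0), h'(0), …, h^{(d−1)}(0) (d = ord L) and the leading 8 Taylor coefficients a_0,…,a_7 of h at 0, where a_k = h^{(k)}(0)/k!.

L = (1 - 8·x + 4·x^2) + (-2 + 8·x - 8·x^2)·Dx + (1 + 4·x^2)·Dx^2  (order 2).
h: a_k = 0, -8, -8, 20/3, 28/3, -103/5, -215/9, 12763/210, …
ICs: h(0) = 0, h′(0) = -8.

f: a_k = 0, 8, 0, -32/3, 0, 128/5, 0, -512/7, …
g: a_k = -1, -1, -1/2, -1/6, -1/24, -1/120, -1/720, -1/5040, …
h₀=f·g: eliminate ⇒ L₀, order ≤ 2·1.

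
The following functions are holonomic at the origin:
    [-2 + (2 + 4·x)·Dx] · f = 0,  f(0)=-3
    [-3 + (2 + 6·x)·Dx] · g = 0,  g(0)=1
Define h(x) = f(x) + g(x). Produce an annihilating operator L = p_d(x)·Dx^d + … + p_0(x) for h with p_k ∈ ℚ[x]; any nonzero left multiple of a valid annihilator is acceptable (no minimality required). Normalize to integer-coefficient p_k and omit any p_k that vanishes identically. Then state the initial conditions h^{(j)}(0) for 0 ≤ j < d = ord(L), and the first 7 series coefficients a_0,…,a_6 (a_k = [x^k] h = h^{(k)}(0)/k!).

L = -3 + (5 + 12·x)·Dx + (2 + 10·x + 12·x^2)·Dx^2  (order 2).
h: a_k = -2, -3/2, 3/8, 3/16, -165/128, 1029/256, -11277/1024, …
ICs: h(0) = -2, h′(0) = -3/2.

f: a_k = -3, -3, 3/2, -3/2, 15/8, -21/8, 63/16, …
g: a_k = 1, 3/2, -9/8, 27/16, -405/128, 1701/256, -15309/1024, …
L₀ := lclm(L_f,L_g); ord L₀ ≤ 1+1.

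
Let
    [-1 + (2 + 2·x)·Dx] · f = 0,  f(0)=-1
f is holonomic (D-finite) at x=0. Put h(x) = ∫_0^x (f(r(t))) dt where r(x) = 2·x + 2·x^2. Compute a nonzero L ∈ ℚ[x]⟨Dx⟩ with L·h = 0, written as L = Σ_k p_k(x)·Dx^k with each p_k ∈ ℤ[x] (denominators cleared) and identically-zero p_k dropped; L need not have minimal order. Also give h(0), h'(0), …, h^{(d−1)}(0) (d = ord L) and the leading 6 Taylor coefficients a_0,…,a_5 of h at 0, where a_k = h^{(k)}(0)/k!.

L = (-1 - 2·x)·Dx + (1 + 2·x + 2·x^2)·Dx^2  (order 2).
h: a_k = 0, -1, -1/2, -1/6, 1/8, -3/40, …
ICs: h(0) = 0, h′(0) = -1.

f: a_k = -1, -1/2, 1/8, -1/16, 5/128, -7/256, …
Change of var in L_f (x↦r) gives L₀.
h=∫h₀ ⇒ L = L₀·Dx.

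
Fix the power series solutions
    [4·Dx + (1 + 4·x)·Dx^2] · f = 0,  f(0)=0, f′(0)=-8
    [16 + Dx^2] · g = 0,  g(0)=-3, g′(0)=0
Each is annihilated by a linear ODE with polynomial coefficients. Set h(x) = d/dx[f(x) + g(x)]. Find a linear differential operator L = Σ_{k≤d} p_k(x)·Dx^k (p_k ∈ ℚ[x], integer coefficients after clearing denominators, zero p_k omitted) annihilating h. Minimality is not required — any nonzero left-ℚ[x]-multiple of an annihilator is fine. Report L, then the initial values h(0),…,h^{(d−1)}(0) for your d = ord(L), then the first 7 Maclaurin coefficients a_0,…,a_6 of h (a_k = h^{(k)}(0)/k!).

L = (448 + 512·x + 1024·x^2) + (48 + 320·x + 768·x^2 + 1024·x^3)·Dx + (28 + 32·x + 64·x^2)·Dx^2 + (3 + 20·x + 48·x^2 + 64·x^3)·Dx^3  (order 3).
h: a_k = -8, 80, -128, 384, -2048, 41472/5, -32768, …
ICs: h(0) = -8, h′(0) = 80, h′′(0) = -256.

f: a_k = 0, -8, 16, -128/3, 128, -2048/5, 4096/3, …
g: a_k = -3, 0, 24, 0, -32, 0, 256/15, …
L₀ := lclm(L_f,L_g); ord L₀ ≤ 2+2.
h=h₀': d/dx-closure on L₀ ⇒ L.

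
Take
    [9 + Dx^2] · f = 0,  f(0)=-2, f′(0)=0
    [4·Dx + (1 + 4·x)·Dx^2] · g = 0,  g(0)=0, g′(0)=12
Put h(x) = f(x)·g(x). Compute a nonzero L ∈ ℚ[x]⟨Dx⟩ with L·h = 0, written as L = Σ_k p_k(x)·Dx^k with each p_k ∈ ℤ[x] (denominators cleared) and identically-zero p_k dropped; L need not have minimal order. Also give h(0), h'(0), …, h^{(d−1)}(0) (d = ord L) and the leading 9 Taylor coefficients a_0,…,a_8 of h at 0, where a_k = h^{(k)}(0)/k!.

f: a_k = -2, 0, 9, 0, -27/4, 0, 81/40, 0, -729/2240, …
g: a_k = 0, 12, -24, 64, -192, 3072/5, -2048, 49152/7, -24576, …
Product ⇒ symmetric product L₀, ord ≤ 4.
L = (-2043 - 1296·x + 44064·x^2 + 186624·x^3 + 186624·x^4) + (72 + 5472·x + 31104·x^2 + 41472·x^3)·Dx + (-182 + 864·x + 12096·x^2 + 41472·x^3 + 41472·x^4)·Dx^2 + (8 + 608·x + 3456·x^2 + 4608·x^3)·Dx^3 + (5 + 112·x + 800·x^2 + 2304·x^3 + 2304·x^4)·Dx^4  (order 4).
h: a_k = 0, -24, 48, -20, 168, -3669/5, 2530, -624507/70, 159837/5, …
ICs: h(0) = 0, h′(0) = -24, h′′(0) = 96, h′′′(0) = -120.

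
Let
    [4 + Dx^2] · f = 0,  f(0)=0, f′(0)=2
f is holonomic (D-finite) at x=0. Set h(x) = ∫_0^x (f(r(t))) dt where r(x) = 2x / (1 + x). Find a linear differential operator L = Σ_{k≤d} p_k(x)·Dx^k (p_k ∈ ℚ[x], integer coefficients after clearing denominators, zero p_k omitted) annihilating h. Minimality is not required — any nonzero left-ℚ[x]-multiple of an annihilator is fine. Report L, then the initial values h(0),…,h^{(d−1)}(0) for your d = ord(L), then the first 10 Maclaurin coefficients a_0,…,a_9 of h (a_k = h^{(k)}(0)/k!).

f: a_k = 0, 2, 0, -4/3, 0, 4/15, 0, -8/315, 0, 4/2835, …
h₀=f(r): pull back L_f along r ⇒ L₀.
Integrate: L := L₀·Dx.
L = 16·Dx + (2 + 6·x + 6·x^2 + 2·x^3)·Dx^2 + (1 + 4·x + 6·x^2 + 4·x^3 + x^4)·Dx^3  (order 3).
h: a_k = 0, 0, 2, -4/3, -5/3, 28/5, -386/45, 60/7, -2461/630, -2516/405, …
ICs: h(0) = 0, h′(0) = 0, h′′(0) = 4.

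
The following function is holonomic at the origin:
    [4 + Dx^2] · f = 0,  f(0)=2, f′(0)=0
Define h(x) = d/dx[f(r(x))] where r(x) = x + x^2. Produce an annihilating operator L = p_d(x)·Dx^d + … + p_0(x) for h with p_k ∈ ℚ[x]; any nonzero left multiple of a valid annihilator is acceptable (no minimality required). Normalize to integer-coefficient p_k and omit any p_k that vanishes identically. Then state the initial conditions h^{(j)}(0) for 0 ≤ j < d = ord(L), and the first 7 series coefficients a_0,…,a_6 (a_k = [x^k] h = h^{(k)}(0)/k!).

f: a_k = 2, 0, -4, 0, 4/3, 0, -8/45, …
h₀=f(r): pull back L_f along r ⇒ L₀.
Differentiate: ansatz ord ≤ ord L₀ ⇒ L.
L = (16 + 32·x + 96·x^2 + 128·x^3 + 64·x^4) + (-6 - 12·x)·Dx + (1 + 4·x + 4·x^2)·Dx^2  (order 2).
h: a_k = 0, -8, -24, -32/3, 80/3, 704/15, 448/15, …
ICs: h(0) = 0, h′(0) = -8.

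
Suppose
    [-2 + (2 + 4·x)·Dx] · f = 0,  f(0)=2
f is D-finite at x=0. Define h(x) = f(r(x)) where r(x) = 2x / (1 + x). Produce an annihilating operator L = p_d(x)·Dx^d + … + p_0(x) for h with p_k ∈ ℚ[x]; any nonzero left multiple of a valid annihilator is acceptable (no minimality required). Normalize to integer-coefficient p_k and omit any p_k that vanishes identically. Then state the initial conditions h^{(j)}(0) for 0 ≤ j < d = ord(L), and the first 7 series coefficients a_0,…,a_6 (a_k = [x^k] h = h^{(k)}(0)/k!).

L = -2 + (1 + 6·x + 5·x^2)·Dx  (order 1).
h: a_k = 2, 4, -8, 20, -60, 204, -752, …
ICs: h(0) = 2.

f: a_k = 2, 2, -1, 1, -5/4, 7/4, -21/8, …
L₀ from L_f via x↦r, Dx↦r'^{-1}Dx.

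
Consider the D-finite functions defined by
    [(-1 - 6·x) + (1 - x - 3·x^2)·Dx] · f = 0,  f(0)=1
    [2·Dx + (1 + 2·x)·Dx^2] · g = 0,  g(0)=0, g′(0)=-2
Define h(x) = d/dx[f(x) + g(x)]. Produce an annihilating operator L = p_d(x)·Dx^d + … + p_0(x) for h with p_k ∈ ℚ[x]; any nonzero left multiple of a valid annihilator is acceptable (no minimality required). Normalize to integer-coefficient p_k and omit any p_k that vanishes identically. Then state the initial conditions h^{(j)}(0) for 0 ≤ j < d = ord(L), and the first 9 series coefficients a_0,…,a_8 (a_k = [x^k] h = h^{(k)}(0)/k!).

L = (74 + 412·x + 948·x^2 + 864·x^3 + 648·x^4) + (17 + 212·x + 890·x^2 + 1644·x^3 + 1764·x^4 + 1080·x^5)·Dx + (-5 - 27·x - 33·x^2 + 68·x^3 + 276·x^4 + 396·x^5 + 216·x^6)·Dx^2  (order 2).
h: a_k = -1, 12, 13, 92, 168, 646, 1391, 4320, 9919, …
ICs: h(0) = -1, h′(0) = 12.

f: a_k = 1, 1, 4, 7, 19, 40, 97, 217, 508, …
g: a_k = 0, -2, 2, -8/3, 4, -32/5, 32/3, -128/7, 32, …
h₀=f+g: left-lcm gives L₀, ord ≤ 3.
h=h₀': d/dx-closure on L₀ ⇒ L.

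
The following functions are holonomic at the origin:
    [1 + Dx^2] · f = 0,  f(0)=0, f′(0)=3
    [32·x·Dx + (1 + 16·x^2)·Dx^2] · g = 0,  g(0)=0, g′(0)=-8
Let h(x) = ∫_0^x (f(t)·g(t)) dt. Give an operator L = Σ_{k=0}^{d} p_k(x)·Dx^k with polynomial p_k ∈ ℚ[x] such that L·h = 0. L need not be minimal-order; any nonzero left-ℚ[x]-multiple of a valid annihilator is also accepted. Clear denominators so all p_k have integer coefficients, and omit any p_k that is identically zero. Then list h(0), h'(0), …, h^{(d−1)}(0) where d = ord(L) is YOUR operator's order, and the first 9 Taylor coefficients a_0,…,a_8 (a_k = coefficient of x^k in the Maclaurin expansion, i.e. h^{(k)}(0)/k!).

L = (1105 + 51776·x^2 + 22016·x^4 + 16384·x^6 + 65536·x^8)·Dx + (2112·x + 35840·x^3 + 49152·x^5 + 262144·x^7)·Dx^2 + (1122 + 52352·x^2 + 27648·x^4 + 32768·x^6 + 131072·x^8)·Dx^3 + (2112·x + 35840·x^3 + 49152·x^5 + 262144·x^7)·Dx^4 + (17 + 576·x^2 + 5632·x^4 + 16384·x^6 + 65536·x^8)·Dx^5  (order 5).
h: a_k = 0, 0, 0, -8, 0, 132/5, 0, -3751/21, 0, …
ICs: h(0) = 0, h′(0) = 0, h′′(0) = 0, h′′′(0) = -48, h′′′′(0) = 0.

f: a_k = 0, 3, 0, -1/2, 0, 1/40, 0, -1/1680, 0, …
g: a_k = 0, -8, 0, 128/3, 0, -2048/5, 0, 32768/7, 0, …
Sym-product of L_f,L_g gives L₀ (≤ ord 4).
h=∫h₀ ⇒ L = L₀·Dx.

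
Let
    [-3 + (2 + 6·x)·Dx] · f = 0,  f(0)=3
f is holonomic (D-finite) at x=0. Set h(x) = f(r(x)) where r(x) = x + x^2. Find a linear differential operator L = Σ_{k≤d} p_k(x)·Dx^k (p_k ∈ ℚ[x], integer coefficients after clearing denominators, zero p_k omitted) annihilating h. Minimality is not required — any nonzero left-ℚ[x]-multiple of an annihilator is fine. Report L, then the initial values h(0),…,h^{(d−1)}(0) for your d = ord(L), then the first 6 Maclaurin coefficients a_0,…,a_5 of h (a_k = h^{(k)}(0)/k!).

L = (-3 - 6·x) + (2 + 6·x + 6·x^2)·Dx  (order 1).
h: a_k = 3, 9/2, 9/8, -27/16, 297/128, -729/256, …
ICs: h(0) = 3.

f: a_k = 3, 9/2, -27/8, 81/16, -1215/128, 5103/256, …
L₀ from L_f via x↦r, Dx↦r'^{-1}Dx.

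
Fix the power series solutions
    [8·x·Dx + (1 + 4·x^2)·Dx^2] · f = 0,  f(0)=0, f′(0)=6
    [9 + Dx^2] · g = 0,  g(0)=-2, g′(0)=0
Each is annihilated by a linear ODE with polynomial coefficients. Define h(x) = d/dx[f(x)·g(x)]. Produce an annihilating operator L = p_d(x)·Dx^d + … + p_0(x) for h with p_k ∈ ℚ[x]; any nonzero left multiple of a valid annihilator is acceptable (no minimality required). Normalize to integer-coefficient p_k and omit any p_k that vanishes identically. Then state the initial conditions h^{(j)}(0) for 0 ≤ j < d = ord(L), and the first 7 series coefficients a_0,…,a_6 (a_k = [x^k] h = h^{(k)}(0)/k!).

f: a_k = 0, 6, 0, -8, 0, 96/5, 0, …
g: a_k = -2, 0, 9, 0, -27/4, 0, 81/40, …
h₀=f·g: eliminate ⇒ L₀, order ≤ 2·2.
h=h₀': d/dx-closure on L₀ ⇒ L.
L = (134325 + 1685016·x^2 + 9665136·x^4 + 17604864·x^6 + 22954752·x^8 + 28366848·x^10 + 26873856·x^12) + (77328·x + 1187136·x^3 + 5460480·x^5 + 10782720·x^7 + 14929920·x^9 + 11943936·x^11)·Dx + (17850 + 242160·x^2 + 1468896·x^4 + 3414528·x^6 + 5764608·x^8 + 7630848·x^10 + 5971968·x^12)·Dx^2 + (8592·x + 131904·x^3 + 606720·x^5 + 1198080·x^7 + 1658880·x^9 + 1327104·x^11)·Dx^3 + (325 + 6104·x^2 + 43888·x^4 + 162048·x^6 + 357120·x^8 + 497664·x^10 + 331776·x^12)·Dx^4  (order 4).
h: a_k = -12, 0, 210, 0, -1509/2, 0, 48813/20, …
ICs: h(0) = -12, h′(0) = 0, h′′(0) = 420, h′′′(0) = 0.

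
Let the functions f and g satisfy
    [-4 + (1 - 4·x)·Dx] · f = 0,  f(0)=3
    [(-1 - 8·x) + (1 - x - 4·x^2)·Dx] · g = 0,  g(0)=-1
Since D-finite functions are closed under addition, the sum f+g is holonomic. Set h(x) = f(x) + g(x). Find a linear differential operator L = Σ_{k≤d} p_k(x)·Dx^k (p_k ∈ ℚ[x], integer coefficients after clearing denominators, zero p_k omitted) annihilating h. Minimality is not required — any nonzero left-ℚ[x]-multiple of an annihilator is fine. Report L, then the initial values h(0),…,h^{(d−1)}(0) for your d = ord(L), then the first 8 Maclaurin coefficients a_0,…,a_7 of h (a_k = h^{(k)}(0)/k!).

f: a_k = 3, 12, 48, 192, 768, 3072, 12288, 49152, …
g: a_k = -1, -1, -5, -9, -29, -65, -181, -441, …
f+g: L₀ = lclm(L_f,L_g), ord ≤ 1+1.
L = (8 - 288·x + 384·x^2 - 512·x^3) + (22 - 8·x - 288·x^2 + 640·x^3 - 1024·x^4)·Dx + (-3 + 23·x - 56·x^2 + 32·x^3 + 128·x^4 - 256·x^5)·Dx^2  (order 2).
h: a_k = 2, 11, 43, 183, 739, 3007, 12107, 48711, …
ICs: h(0) = 2, h′(0) = 11.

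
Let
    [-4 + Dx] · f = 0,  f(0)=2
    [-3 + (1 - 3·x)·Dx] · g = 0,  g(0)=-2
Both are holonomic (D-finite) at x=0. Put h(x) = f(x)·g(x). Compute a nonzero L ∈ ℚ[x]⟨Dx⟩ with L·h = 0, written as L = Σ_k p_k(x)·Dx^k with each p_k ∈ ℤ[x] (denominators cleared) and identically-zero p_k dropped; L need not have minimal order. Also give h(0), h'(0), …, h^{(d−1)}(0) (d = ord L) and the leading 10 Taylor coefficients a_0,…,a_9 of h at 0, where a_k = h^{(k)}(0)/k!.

L = (7 - 12·x) + (-1 + 3·x)·Dx  (order 1).
h: a_k = -4, -28, -116, -1172/3, -3644/3, -55172/15, -497572/45, -10453108/315, -4480196/45, -846765236/2835, …
ICs: h(0) = -4.

f: a_k = 2, 8, 16, 64/3, 64/3, 256/15, 512/45, 2048/315, 1024/315, 4096/2835, …
g: a_k = -2, -6, -18, -54, -162, -486, -1458, -4374, -13122, -39366, …
h₀=f·g: eliminate ⇒ L₀, order ≤ 1·1.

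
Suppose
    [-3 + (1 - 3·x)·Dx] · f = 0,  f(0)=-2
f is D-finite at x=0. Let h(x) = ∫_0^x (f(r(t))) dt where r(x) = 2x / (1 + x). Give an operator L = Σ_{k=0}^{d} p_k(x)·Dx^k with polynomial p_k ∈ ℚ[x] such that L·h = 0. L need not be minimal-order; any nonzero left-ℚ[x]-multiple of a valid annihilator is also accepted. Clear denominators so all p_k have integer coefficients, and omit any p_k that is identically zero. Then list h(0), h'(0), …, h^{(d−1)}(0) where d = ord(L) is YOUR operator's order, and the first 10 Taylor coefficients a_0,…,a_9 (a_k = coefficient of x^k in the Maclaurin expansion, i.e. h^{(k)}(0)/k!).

L = 6·Dx + (-1 + 4·x + 5·x^2)·Dx^2  (order 2).
h: a_k = 0, -2, -6, -20, -75, -300, -1250, -37500/7, -46875/2, -312500/3, …
ICs: h(0) = 0, h′(0) = -2.

f: a_k = -2, -6, -18, -54, -162, -486, -1458, -4374, -13122, -39366, …
Change of var in L_f (x↦r) gives L₀.
h=∫h₀ ⇒ L = L₀·Dx.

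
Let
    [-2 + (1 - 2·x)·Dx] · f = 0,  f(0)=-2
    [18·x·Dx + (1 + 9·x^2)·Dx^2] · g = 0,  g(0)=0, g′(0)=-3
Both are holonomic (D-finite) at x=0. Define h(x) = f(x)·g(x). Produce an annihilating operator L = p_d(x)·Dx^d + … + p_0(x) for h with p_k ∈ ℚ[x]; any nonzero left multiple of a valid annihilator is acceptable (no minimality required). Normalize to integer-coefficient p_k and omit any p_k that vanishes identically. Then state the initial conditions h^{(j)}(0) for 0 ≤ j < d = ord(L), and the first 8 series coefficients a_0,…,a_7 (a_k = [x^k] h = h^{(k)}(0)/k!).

L = 36·x + (4 - 18·x + 72·x^2)·Dx + (-1 + 2·x - 9·x^2 + 18·x^3)·Dx^2  (order 2).
h: a_k = 0, 6, 12, 6, 12, 606/5, 1212/5, -4902/35, …
ICs: h(0) = 0, h′(0) = 6.

f: a_k = -2, -4, -8, -16, -32, -64, -128, -256, …
g: a_k = 0, -3, 0, 9, 0, -243/5, 0, 2187/7, …
Sym-product of L_f,L_g gives L₀ (≤ ord 2).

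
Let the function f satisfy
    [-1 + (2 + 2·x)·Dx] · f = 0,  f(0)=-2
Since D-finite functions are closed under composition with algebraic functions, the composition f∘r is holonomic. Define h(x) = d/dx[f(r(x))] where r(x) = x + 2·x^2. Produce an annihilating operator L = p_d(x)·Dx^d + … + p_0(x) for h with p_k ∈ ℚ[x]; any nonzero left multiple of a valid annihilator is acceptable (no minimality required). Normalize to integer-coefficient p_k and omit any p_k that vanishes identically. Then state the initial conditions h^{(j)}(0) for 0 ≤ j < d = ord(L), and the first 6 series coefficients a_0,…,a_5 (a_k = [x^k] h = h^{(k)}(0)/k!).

L = 7 + (-2 - 10·x - 12·x^2 - 16·x^3)·Dx  (order 1).
h: a_k = -1, -7/2, 21/8, 21/16, -595/128, 567/256, …
ICs: h(0) = -1.

f: a_k = -2, -1, 1/4, -1/8, 5/64, -7/128, …
h₀=f(r): pull back L_f along r ⇒ L₀.
h=h₀': d/dx-closure on L₀ ⇒ L.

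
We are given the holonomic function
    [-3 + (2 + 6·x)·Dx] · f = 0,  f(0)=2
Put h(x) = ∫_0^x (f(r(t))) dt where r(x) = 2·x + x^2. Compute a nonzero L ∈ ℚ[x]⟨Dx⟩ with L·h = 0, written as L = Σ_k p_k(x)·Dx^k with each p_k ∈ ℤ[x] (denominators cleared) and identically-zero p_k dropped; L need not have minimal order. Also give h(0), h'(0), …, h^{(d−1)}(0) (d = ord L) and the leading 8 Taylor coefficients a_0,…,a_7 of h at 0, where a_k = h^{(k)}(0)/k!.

L = (-3 - 3·x)·Dx + (1 + 6·x + 3·x^2)·Dx^2  (order 2).
h: a_k = 0, 2, 3, -2, 9/2, -63/5, 81/2, -999/7, …
ICs: h(0) = 0, h′(0) = 2.

f: a_k = 2, 3, -9/4, 27/8, -405/64, 1701/128, -15309/512, 72171/1024, …
Substitute x→r, Dx→(1/r')Dx; clear ⇒ L₀.
∫: right-multiply L₀ by Dx.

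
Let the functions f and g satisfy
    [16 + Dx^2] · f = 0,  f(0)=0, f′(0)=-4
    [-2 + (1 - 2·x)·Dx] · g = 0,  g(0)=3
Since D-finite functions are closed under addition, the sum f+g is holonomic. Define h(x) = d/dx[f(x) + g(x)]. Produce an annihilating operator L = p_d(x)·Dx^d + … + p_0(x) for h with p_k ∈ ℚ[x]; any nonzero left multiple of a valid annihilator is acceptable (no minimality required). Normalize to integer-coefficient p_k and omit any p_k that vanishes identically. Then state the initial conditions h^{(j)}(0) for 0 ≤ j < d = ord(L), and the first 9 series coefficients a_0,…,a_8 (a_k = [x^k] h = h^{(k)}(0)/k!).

f: a_k = 0, -4, 0, 32/3, 0, -128/15, 0, 1024/315, 0, …
g: a_k = 3, 6, 12, 24, 48, 96, 192, 384, 768, …
f+g: L₀ = lclm(L_f,L_g), ord ≤ 2+1.
Differentiate: ansatz ord ≤ ord L₀ ⇒ L.
L = (512 - 512·x + 512·x^2) + (-80 + 288·x - 384·x^2 + 256·x^3)·Dx + (32 - 32·x + 32·x^2)·Dx^2 + (-5 + 18·x - 24·x^2 + 16·x^3)·Dx^3  (order 3).
h: a_k = 2, 24, 104, 192, 1312/3, 1152, 121984/45, 6144, 4352512/315, …
ICs: h(0) = 2, h′(0) = 24, h′′(0) = 208.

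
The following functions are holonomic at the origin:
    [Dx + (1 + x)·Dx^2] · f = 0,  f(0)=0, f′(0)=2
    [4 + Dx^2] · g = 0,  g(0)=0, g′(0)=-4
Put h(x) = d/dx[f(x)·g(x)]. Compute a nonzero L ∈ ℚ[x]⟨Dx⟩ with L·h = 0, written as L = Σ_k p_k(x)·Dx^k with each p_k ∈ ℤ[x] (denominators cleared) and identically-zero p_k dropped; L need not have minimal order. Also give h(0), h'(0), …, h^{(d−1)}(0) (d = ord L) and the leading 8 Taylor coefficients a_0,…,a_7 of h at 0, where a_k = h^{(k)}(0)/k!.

f: a_k = 0, 2, -1, 2/3, -1/2, 2/5, -1/3, 2/7, …
g: a_k = 0, -4, 0, 8/3, 0, -8/15, 0, 16/315, …
h₀=f·g: eliminate ⇒ L₀, order ≤ 2·2.
Derive L from L₀ (diff closure).
L = (-56 + 896·x + 4416·x^2 + 8064·x^3 + 7136·x^4 + 3072·x^5 + 512·x^6) + (72 + 776·x + 2080·x^2 + 2400·x^3 + 1280·x^4 + 256·x^5)·Dx + (70 + 824·x + 2780·x^2 + 4416·x^3 + 3664·x^4 + 1536·x^5 + 256·x^6)·Dx^2 + (18 + 194·x + 520·x^2 + 600·x^3 + 320·x^4 + 64·x^5)·Dx^3 + (21 + 150·x + 419·x^2 + 600·x^3 + 470·x^4 + 192·x^5 + 32·x^6)·Dx^4  (order 4).
h: a_k = 0, -16, 12, 32/3, -10/3, -16/3, 56/15, -832/315, …
ICs: h(0) = 0, h′(0) = -16, h′′(0) = 24, h′′′(0) = 64.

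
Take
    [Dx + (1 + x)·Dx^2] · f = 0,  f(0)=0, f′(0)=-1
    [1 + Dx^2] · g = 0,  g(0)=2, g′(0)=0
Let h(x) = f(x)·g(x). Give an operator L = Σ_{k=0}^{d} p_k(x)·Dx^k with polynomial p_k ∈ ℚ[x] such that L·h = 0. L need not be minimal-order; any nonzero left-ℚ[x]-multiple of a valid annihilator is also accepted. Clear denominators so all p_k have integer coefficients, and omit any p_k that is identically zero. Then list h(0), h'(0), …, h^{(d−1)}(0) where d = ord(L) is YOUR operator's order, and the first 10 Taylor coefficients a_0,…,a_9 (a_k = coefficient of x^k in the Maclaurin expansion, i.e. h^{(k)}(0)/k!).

f: a_k = 0, -1, 1/2, -1/3, 1/4, -1/5, 1/6, -1/7, 1/8, -1/9, …
g: a_k = 2, 0, -1, 0, 1/12, 0, -1/360, 0, 1/20160, 0, …
Product ⇒ symmetric product L₀, ord ≤ 4.
L = (-3 + 6·x + 19·x^2 + 16·x^3 + 4·x^4) + (4 + 20·x + 24·x^2 + 8·x^3)·Dx + (20·x + 42·x^2 + 32·x^3 + 8·x^4)·Dx^2 + (4 + 20·x + 24·x^2 + 8·x^3)·Dx^3 + (3 + 14·x + 23·x^2 + 16·x^3 + 4·x^4)·Dx^4  (order 4).
h: a_k = 0, -2, 1, 1/3, 0, -3/20, 1/8, -31/280, 37/360, -1151/12096, …
ICs: h(0) = 0, h′(0) = -2, h′′(0) = 2, h′′′(0) = 2.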